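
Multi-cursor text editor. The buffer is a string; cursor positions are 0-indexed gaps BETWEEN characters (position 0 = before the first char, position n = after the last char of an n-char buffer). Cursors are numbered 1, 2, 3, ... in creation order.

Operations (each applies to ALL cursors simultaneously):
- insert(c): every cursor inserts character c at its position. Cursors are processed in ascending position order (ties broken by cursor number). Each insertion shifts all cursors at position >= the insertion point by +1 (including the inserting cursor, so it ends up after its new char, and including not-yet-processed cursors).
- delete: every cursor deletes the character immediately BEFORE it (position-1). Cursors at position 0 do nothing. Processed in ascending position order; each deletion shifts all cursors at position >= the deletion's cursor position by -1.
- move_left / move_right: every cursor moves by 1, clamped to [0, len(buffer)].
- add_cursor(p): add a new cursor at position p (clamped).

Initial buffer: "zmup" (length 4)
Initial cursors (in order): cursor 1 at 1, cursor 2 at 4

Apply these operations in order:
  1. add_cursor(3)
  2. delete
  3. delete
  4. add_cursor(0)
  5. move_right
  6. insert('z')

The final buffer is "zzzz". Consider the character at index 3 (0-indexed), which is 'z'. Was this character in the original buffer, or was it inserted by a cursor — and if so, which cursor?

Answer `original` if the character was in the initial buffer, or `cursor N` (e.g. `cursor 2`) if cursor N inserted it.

Answer: cursor 4

Derivation:
After op 1 (add_cursor(3)): buffer="zmup" (len 4), cursors c1@1 c3@3 c2@4, authorship ....
After op 2 (delete): buffer="m" (len 1), cursors c1@0 c2@1 c3@1, authorship .
After op 3 (delete): buffer="" (len 0), cursors c1@0 c2@0 c3@0, authorship 
After op 4 (add_cursor(0)): buffer="" (len 0), cursors c1@0 c2@0 c3@0 c4@0, authorship 
After op 5 (move_right): buffer="" (len 0), cursors c1@0 c2@0 c3@0 c4@0, authorship 
After op 6 (insert('z')): buffer="zzzz" (len 4), cursors c1@4 c2@4 c3@4 c4@4, authorship 1234
Authorship (.=original, N=cursor N): 1 2 3 4
Index 3: author = 4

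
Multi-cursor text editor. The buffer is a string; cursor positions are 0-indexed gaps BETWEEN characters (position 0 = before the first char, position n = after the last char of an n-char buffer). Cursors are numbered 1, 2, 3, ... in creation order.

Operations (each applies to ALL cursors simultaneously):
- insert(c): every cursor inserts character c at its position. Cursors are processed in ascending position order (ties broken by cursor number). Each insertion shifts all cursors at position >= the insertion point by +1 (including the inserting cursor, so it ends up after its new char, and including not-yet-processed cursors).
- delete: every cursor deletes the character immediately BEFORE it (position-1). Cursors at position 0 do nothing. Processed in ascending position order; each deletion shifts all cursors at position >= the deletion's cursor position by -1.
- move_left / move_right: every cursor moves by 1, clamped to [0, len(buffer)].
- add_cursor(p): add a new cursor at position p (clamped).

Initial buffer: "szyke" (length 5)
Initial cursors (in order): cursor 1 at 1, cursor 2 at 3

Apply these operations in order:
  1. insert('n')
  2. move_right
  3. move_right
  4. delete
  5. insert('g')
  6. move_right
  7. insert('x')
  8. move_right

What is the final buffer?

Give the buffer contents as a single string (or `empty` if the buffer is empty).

Answer: snzgnxkgx

Derivation:
After op 1 (insert('n')): buffer="snzynke" (len 7), cursors c1@2 c2@5, authorship .1..2..
After op 2 (move_right): buffer="snzynke" (len 7), cursors c1@3 c2@6, authorship .1..2..
After op 3 (move_right): buffer="snzynke" (len 7), cursors c1@4 c2@7, authorship .1..2..
After op 4 (delete): buffer="snznk" (len 5), cursors c1@3 c2@5, authorship .1.2.
After op 5 (insert('g')): buffer="snzgnkg" (len 7), cursors c1@4 c2@7, authorship .1.12.2
After op 6 (move_right): buffer="snzgnkg" (len 7), cursors c1@5 c2@7, authorship .1.12.2
After op 7 (insert('x')): buffer="snzgnxkgx" (len 9), cursors c1@6 c2@9, authorship .1.121.22
After op 8 (move_right): buffer="snzgnxkgx" (len 9), cursors c1@7 c2@9, authorship .1.121.22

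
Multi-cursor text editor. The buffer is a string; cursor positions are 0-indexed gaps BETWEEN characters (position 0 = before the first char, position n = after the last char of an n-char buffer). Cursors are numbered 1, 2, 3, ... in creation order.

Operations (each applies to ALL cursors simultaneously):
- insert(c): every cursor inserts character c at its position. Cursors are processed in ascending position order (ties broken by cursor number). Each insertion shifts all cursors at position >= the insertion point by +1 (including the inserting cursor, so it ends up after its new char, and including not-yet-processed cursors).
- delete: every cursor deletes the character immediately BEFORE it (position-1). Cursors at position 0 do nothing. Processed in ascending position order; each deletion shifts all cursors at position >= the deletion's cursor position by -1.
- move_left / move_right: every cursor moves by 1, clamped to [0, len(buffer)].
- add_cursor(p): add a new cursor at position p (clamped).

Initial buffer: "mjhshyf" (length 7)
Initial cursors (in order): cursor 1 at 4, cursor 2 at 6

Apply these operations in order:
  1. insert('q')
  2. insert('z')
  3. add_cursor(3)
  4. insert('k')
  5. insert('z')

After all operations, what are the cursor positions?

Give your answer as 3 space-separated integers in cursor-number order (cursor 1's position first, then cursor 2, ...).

After op 1 (insert('q')): buffer="mjhsqhyqf" (len 9), cursors c1@5 c2@8, authorship ....1..2.
After op 2 (insert('z')): buffer="mjhsqzhyqzf" (len 11), cursors c1@6 c2@10, authorship ....11..22.
After op 3 (add_cursor(3)): buffer="mjhsqzhyqzf" (len 11), cursors c3@3 c1@6 c2@10, authorship ....11..22.
After op 4 (insert('k')): buffer="mjhksqzkhyqzkf" (len 14), cursors c3@4 c1@8 c2@13, authorship ...3.111..222.
After op 5 (insert('z')): buffer="mjhkzsqzkzhyqzkzf" (len 17), cursors c3@5 c1@10 c2@16, authorship ...33.1111..2222.

Answer: 10 16 5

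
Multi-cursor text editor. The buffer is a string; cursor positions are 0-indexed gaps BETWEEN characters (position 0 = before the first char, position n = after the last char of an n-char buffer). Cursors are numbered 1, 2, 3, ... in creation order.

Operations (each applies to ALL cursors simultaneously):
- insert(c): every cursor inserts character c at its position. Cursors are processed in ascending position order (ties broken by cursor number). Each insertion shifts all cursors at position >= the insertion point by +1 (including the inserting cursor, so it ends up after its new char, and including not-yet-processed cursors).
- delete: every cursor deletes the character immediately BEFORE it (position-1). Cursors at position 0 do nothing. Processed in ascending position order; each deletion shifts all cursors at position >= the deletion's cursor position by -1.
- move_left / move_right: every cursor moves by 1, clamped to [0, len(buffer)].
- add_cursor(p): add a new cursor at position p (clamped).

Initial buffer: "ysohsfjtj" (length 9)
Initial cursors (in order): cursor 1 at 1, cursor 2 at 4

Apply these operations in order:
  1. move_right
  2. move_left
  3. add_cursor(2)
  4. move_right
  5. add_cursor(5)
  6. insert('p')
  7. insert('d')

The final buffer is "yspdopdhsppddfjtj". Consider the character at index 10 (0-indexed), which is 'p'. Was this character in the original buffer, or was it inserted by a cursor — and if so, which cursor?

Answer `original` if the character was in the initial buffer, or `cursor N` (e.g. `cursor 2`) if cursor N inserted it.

After op 1 (move_right): buffer="ysohsfjtj" (len 9), cursors c1@2 c2@5, authorship .........
After op 2 (move_left): buffer="ysohsfjtj" (len 9), cursors c1@1 c2@4, authorship .........
After op 3 (add_cursor(2)): buffer="ysohsfjtj" (len 9), cursors c1@1 c3@2 c2@4, authorship .........
After op 4 (move_right): buffer="ysohsfjtj" (len 9), cursors c1@2 c3@3 c2@5, authorship .........
After op 5 (add_cursor(5)): buffer="ysohsfjtj" (len 9), cursors c1@2 c3@3 c2@5 c4@5, authorship .........
After op 6 (insert('p')): buffer="yspophsppfjtj" (len 13), cursors c1@3 c3@5 c2@9 c4@9, authorship ..1.3..24....
After op 7 (insert('d')): buffer="yspdopdhsppddfjtj" (len 17), cursors c1@4 c3@7 c2@13 c4@13, authorship ..11.33..2424....
Authorship (.=original, N=cursor N): . . 1 1 . 3 3 . . 2 4 2 4 . . . .
Index 10: author = 4

Answer: cursor 4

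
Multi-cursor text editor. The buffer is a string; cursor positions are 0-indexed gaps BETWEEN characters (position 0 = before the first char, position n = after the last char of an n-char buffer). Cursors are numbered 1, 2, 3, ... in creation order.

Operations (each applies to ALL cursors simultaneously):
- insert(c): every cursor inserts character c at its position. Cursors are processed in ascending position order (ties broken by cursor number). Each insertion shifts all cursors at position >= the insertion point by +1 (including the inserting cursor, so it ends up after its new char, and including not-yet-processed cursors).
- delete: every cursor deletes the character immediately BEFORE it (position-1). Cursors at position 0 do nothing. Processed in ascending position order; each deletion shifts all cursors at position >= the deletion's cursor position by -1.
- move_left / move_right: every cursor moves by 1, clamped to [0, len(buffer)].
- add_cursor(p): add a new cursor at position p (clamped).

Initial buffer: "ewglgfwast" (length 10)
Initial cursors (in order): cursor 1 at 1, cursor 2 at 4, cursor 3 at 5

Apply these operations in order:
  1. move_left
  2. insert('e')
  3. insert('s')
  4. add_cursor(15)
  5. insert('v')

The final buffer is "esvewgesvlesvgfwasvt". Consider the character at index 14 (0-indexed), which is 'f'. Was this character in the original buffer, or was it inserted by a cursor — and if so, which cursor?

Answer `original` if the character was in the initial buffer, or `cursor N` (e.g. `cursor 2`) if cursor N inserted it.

After op 1 (move_left): buffer="ewglgfwast" (len 10), cursors c1@0 c2@3 c3@4, authorship ..........
After op 2 (insert('e')): buffer="eewgelegfwast" (len 13), cursors c1@1 c2@5 c3@7, authorship 1...2.3......
After op 3 (insert('s')): buffer="esewgeslesgfwast" (len 16), cursors c1@2 c2@7 c3@10, authorship 11...22.33......
After op 4 (add_cursor(15)): buffer="esewgeslesgfwast" (len 16), cursors c1@2 c2@7 c3@10 c4@15, authorship 11...22.33......
After op 5 (insert('v')): buffer="esvewgesvlesvgfwasvt" (len 20), cursors c1@3 c2@9 c3@13 c4@19, authorship 111...222.333.....4.
Authorship (.=original, N=cursor N): 1 1 1 . . . 2 2 2 . 3 3 3 . . . . . 4 .
Index 14: author = original

Answer: original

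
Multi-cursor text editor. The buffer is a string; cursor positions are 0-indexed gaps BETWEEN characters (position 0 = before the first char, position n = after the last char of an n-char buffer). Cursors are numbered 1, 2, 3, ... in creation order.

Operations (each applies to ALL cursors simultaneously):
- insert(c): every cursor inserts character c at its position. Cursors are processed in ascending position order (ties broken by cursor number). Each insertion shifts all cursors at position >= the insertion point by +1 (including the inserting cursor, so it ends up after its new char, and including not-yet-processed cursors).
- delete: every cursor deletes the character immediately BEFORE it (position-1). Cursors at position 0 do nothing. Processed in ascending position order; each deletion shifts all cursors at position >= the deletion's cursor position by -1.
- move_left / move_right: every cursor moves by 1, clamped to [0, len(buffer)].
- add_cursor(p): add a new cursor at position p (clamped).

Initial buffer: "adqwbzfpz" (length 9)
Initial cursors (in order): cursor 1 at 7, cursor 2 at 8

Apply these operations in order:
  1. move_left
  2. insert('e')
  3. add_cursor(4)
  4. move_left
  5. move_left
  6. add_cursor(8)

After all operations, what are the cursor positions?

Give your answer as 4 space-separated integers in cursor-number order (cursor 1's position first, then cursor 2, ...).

Answer: 5 7 2 8

Derivation:
After op 1 (move_left): buffer="adqwbzfpz" (len 9), cursors c1@6 c2@7, authorship .........
After op 2 (insert('e')): buffer="adqwbzefepz" (len 11), cursors c1@7 c2@9, authorship ......1.2..
After op 3 (add_cursor(4)): buffer="adqwbzefepz" (len 11), cursors c3@4 c1@7 c2@9, authorship ......1.2..
After op 4 (move_left): buffer="adqwbzefepz" (len 11), cursors c3@3 c1@6 c2@8, authorship ......1.2..
After op 5 (move_left): buffer="adqwbzefepz" (len 11), cursors c3@2 c1@5 c2@7, authorship ......1.2..
After op 6 (add_cursor(8)): buffer="adqwbzefepz" (len 11), cursors c3@2 c1@5 c2@7 c4@8, authorship ......1.2..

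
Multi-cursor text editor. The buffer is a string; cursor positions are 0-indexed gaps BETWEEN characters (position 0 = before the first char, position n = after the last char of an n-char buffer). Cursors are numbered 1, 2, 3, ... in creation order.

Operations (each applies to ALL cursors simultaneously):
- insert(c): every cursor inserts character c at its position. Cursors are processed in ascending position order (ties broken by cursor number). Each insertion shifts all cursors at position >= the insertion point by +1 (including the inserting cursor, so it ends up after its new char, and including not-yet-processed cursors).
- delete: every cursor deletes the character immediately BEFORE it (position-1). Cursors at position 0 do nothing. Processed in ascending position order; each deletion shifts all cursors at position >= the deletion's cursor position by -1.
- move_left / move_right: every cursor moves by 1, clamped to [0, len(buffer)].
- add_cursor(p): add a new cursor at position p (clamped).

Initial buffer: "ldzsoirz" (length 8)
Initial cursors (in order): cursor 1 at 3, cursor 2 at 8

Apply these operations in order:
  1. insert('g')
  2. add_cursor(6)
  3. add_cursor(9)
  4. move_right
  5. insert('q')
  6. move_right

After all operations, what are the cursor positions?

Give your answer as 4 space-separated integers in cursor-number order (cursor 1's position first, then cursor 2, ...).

Answer: 7 14 10 14

Derivation:
After op 1 (insert('g')): buffer="ldzgsoirzg" (len 10), cursors c1@4 c2@10, authorship ...1.....2
After op 2 (add_cursor(6)): buffer="ldzgsoirzg" (len 10), cursors c1@4 c3@6 c2@10, authorship ...1.....2
After op 3 (add_cursor(9)): buffer="ldzgsoirzg" (len 10), cursors c1@4 c3@6 c4@9 c2@10, authorship ...1.....2
After op 4 (move_right): buffer="ldzgsoirzg" (len 10), cursors c1@5 c3@7 c2@10 c4@10, authorship ...1.....2
After op 5 (insert('q')): buffer="ldzgsqoiqrzgqq" (len 14), cursors c1@6 c3@9 c2@14 c4@14, authorship ...1.1..3..224
After op 6 (move_right): buffer="ldzgsqoiqrzgqq" (len 14), cursors c1@7 c3@10 c2@14 c4@14, authorship ...1.1..3..224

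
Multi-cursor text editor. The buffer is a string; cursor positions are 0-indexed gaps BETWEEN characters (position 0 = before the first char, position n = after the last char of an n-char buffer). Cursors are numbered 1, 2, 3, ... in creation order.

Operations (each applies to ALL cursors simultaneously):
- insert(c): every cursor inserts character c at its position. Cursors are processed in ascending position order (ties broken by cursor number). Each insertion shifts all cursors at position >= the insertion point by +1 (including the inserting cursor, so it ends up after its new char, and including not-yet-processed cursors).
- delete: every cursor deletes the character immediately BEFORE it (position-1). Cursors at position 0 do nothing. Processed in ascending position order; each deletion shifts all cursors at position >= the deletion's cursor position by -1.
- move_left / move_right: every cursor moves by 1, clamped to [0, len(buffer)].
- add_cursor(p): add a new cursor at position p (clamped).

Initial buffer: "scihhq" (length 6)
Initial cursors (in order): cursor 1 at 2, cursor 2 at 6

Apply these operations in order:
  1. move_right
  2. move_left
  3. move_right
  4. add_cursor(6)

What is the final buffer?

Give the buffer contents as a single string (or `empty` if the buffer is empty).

Answer: scihhq

Derivation:
After op 1 (move_right): buffer="scihhq" (len 6), cursors c1@3 c2@6, authorship ......
After op 2 (move_left): buffer="scihhq" (len 6), cursors c1@2 c2@5, authorship ......
After op 3 (move_right): buffer="scihhq" (len 6), cursors c1@3 c2@6, authorship ......
After op 4 (add_cursor(6)): buffer="scihhq" (len 6), cursors c1@3 c2@6 c3@6, authorship ......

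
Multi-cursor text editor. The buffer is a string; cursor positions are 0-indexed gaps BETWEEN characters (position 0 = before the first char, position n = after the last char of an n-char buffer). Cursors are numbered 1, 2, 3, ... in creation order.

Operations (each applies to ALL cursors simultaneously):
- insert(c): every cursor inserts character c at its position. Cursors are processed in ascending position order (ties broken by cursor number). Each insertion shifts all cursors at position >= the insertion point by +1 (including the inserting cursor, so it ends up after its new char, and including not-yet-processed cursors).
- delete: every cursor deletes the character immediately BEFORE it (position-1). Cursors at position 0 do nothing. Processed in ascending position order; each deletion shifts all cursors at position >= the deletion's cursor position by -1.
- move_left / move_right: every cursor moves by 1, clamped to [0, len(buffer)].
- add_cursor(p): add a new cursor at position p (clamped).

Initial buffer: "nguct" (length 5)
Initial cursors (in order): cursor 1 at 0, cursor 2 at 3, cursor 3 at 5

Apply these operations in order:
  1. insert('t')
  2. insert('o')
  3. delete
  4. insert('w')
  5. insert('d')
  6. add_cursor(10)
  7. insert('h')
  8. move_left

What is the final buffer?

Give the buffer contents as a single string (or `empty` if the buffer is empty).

After op 1 (insert('t')): buffer="tngutctt" (len 8), cursors c1@1 c2@5 c3@8, authorship 1...2..3
After op 2 (insert('o')): buffer="tongutoctto" (len 11), cursors c1@2 c2@7 c3@11, authorship 11...22..33
After op 3 (delete): buffer="tngutctt" (len 8), cursors c1@1 c2@5 c3@8, authorship 1...2..3
After op 4 (insert('w')): buffer="twngutwcttw" (len 11), cursors c1@2 c2@7 c3@11, authorship 11...22..33
After op 5 (insert('d')): buffer="twdngutwdcttwd" (len 14), cursors c1@3 c2@9 c3@14, authorship 111...222..333
After op 6 (add_cursor(10)): buffer="twdngutwdcttwd" (len 14), cursors c1@3 c2@9 c4@10 c3@14, authorship 111...222..333
After op 7 (insert('h')): buffer="twdhngutwdhchttwdh" (len 18), cursors c1@4 c2@11 c4@13 c3@18, authorship 1111...2222.4.3333
After op 8 (move_left): buffer="twdhngutwdhchttwdh" (len 18), cursors c1@3 c2@10 c4@12 c3@17, authorship 1111...2222.4.3333

Answer: twdhngutwdhchttwdh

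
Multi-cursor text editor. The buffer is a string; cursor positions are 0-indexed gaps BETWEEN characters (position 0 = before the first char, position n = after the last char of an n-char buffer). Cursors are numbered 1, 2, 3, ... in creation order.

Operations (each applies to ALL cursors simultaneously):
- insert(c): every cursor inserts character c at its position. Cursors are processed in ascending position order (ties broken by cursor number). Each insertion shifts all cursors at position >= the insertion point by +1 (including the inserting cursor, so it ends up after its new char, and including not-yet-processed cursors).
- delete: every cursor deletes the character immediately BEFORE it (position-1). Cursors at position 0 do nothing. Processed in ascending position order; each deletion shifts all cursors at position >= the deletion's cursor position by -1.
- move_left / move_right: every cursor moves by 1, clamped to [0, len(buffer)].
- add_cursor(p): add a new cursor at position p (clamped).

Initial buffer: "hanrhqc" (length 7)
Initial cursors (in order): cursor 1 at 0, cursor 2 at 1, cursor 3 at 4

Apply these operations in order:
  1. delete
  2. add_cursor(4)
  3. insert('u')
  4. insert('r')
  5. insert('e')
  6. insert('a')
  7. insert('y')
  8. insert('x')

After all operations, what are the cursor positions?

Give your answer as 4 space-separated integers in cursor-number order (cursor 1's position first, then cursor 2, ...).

After op 1 (delete): buffer="anhqc" (len 5), cursors c1@0 c2@0 c3@2, authorship .....
After op 2 (add_cursor(4)): buffer="anhqc" (len 5), cursors c1@0 c2@0 c3@2 c4@4, authorship .....
After op 3 (insert('u')): buffer="uuanuhquc" (len 9), cursors c1@2 c2@2 c3@5 c4@8, authorship 12..3..4.
After op 4 (insert('r')): buffer="uurranurhqurc" (len 13), cursors c1@4 c2@4 c3@8 c4@12, authorship 1212..33..44.
After op 5 (insert('e')): buffer="uurreeanurehqurec" (len 17), cursors c1@6 c2@6 c3@11 c4@16, authorship 121212..333..444.
After op 6 (insert('a')): buffer="uurreeaaanureahqureac" (len 21), cursors c1@8 c2@8 c3@14 c4@20, authorship 12121212..3333..4444.
After op 7 (insert('y')): buffer="uurreeaayyanureayhqureayc" (len 25), cursors c1@10 c2@10 c3@17 c4@24, authorship 1212121212..33333..44444.
After op 8 (insert('x')): buffer="uurreeaayyxxanureayxhqureayxc" (len 29), cursors c1@12 c2@12 c3@20 c4@28, authorship 121212121212..333333..444444.

Answer: 12 12 20 28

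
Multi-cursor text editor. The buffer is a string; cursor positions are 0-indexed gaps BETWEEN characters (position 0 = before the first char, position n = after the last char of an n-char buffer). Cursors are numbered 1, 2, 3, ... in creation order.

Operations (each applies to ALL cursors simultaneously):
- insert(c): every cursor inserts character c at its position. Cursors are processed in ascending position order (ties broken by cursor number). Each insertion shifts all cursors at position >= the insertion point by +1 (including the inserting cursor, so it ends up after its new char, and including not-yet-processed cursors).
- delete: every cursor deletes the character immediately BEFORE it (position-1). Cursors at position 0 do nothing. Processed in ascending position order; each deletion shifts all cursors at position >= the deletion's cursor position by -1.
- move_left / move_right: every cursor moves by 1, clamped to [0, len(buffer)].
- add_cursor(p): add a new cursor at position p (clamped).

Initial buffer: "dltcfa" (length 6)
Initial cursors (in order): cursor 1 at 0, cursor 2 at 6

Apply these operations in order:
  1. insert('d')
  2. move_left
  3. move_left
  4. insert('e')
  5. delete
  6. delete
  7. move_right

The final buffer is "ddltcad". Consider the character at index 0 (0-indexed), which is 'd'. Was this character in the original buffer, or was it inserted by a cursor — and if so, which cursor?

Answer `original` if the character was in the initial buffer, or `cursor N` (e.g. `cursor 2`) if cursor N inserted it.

Answer: cursor 1

Derivation:
After op 1 (insert('d')): buffer="ddltcfad" (len 8), cursors c1@1 c2@8, authorship 1......2
After op 2 (move_left): buffer="ddltcfad" (len 8), cursors c1@0 c2@7, authorship 1......2
After op 3 (move_left): buffer="ddltcfad" (len 8), cursors c1@0 c2@6, authorship 1......2
After op 4 (insert('e')): buffer="eddltcfead" (len 10), cursors c1@1 c2@8, authorship 11.....2.2
After op 5 (delete): buffer="ddltcfad" (len 8), cursors c1@0 c2@6, authorship 1......2
After op 6 (delete): buffer="ddltcad" (len 7), cursors c1@0 c2@5, authorship 1.....2
After op 7 (move_right): buffer="ddltcad" (len 7), cursors c1@1 c2@6, authorship 1.....2
Authorship (.=original, N=cursor N): 1 . . . . . 2
Index 0: author = 1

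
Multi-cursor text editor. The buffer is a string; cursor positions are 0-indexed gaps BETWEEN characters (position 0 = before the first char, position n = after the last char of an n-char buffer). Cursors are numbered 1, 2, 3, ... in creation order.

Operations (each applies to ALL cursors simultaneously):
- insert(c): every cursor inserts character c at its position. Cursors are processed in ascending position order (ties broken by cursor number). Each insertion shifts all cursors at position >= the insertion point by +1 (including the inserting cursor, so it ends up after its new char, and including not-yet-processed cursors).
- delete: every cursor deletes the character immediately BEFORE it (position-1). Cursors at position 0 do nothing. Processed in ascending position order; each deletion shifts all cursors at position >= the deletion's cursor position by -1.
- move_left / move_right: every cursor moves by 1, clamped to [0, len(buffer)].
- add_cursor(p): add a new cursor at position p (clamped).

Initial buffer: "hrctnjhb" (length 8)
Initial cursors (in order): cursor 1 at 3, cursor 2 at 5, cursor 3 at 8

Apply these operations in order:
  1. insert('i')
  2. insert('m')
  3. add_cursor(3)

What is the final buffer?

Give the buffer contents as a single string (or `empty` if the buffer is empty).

After op 1 (insert('i')): buffer="hrcitnijhbi" (len 11), cursors c1@4 c2@7 c3@11, authorship ...1..2...3
After op 2 (insert('m')): buffer="hrcimtnimjhbim" (len 14), cursors c1@5 c2@9 c3@14, authorship ...11..22...33
After op 3 (add_cursor(3)): buffer="hrcimtnimjhbim" (len 14), cursors c4@3 c1@5 c2@9 c3@14, authorship ...11..22...33

Answer: hrcimtnimjhbim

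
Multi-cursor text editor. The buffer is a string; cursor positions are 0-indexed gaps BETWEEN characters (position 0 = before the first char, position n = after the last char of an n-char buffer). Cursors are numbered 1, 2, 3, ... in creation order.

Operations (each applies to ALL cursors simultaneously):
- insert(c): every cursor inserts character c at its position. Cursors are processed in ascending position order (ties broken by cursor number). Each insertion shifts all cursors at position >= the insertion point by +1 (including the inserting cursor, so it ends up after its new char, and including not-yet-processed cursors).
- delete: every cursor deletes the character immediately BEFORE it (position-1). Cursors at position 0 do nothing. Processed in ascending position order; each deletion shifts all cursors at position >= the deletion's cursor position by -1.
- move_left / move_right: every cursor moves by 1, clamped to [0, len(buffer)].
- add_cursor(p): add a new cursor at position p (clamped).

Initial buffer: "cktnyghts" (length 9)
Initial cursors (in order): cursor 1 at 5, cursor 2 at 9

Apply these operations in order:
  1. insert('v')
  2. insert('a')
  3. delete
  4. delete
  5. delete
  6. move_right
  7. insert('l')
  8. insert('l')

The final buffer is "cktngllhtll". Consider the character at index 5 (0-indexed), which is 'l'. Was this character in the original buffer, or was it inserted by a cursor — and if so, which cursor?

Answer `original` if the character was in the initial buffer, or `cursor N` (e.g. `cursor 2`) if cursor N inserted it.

After op 1 (insert('v')): buffer="cktnyvghtsv" (len 11), cursors c1@6 c2@11, authorship .....1....2
After op 2 (insert('a')): buffer="cktnyvaghtsva" (len 13), cursors c1@7 c2@13, authorship .....11....22
After op 3 (delete): buffer="cktnyvghtsv" (len 11), cursors c1@6 c2@11, authorship .....1....2
After op 4 (delete): buffer="cktnyghts" (len 9), cursors c1@5 c2@9, authorship .........
After op 5 (delete): buffer="cktnght" (len 7), cursors c1@4 c2@7, authorship .......
After op 6 (move_right): buffer="cktnght" (len 7), cursors c1@5 c2@7, authorship .......
After op 7 (insert('l')): buffer="cktnglhtl" (len 9), cursors c1@6 c2@9, authorship .....1..2
After op 8 (insert('l')): buffer="cktngllhtll" (len 11), cursors c1@7 c2@11, authorship .....11..22
Authorship (.=original, N=cursor N): . . . . . 1 1 . . 2 2
Index 5: author = 1

Answer: cursor 1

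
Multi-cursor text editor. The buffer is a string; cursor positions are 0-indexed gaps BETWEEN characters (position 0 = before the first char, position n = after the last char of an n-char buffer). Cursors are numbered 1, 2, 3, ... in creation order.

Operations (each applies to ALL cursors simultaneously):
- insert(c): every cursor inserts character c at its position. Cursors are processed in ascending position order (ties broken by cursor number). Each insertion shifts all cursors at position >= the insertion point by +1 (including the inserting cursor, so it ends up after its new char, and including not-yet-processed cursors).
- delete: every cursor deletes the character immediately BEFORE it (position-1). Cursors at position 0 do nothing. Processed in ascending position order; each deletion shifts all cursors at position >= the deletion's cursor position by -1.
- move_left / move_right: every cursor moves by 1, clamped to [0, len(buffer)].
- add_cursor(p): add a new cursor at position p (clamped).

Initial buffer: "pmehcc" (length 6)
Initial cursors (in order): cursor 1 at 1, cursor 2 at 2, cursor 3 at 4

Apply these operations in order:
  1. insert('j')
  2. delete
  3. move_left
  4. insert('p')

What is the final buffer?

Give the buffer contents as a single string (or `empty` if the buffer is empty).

Answer: pppmephcc

Derivation:
After op 1 (insert('j')): buffer="pjmjehjcc" (len 9), cursors c1@2 c2@4 c3@7, authorship .1.2..3..
After op 2 (delete): buffer="pmehcc" (len 6), cursors c1@1 c2@2 c3@4, authorship ......
After op 3 (move_left): buffer="pmehcc" (len 6), cursors c1@0 c2@1 c3@3, authorship ......
After op 4 (insert('p')): buffer="pppmephcc" (len 9), cursors c1@1 c2@3 c3@6, authorship 1.2..3...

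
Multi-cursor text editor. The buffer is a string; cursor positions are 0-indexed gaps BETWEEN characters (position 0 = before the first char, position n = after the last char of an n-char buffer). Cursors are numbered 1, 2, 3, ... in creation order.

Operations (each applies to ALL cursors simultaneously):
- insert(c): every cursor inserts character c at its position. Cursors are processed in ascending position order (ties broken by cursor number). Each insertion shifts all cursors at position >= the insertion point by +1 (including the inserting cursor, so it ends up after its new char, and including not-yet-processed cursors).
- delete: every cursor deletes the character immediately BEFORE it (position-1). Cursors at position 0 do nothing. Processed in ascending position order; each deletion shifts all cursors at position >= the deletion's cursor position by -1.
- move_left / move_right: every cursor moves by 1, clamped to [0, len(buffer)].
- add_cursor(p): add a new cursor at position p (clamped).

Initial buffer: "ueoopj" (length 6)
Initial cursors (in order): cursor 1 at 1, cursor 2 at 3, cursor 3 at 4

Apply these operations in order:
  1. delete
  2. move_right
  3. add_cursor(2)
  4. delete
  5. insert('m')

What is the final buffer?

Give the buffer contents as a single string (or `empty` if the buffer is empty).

Answer: mmmmj

Derivation:
After op 1 (delete): buffer="epj" (len 3), cursors c1@0 c2@1 c3@1, authorship ...
After op 2 (move_right): buffer="epj" (len 3), cursors c1@1 c2@2 c3@2, authorship ...
After op 3 (add_cursor(2)): buffer="epj" (len 3), cursors c1@1 c2@2 c3@2 c4@2, authorship ...
After op 4 (delete): buffer="j" (len 1), cursors c1@0 c2@0 c3@0 c4@0, authorship .
After op 5 (insert('m')): buffer="mmmmj" (len 5), cursors c1@4 c2@4 c3@4 c4@4, authorship 1234.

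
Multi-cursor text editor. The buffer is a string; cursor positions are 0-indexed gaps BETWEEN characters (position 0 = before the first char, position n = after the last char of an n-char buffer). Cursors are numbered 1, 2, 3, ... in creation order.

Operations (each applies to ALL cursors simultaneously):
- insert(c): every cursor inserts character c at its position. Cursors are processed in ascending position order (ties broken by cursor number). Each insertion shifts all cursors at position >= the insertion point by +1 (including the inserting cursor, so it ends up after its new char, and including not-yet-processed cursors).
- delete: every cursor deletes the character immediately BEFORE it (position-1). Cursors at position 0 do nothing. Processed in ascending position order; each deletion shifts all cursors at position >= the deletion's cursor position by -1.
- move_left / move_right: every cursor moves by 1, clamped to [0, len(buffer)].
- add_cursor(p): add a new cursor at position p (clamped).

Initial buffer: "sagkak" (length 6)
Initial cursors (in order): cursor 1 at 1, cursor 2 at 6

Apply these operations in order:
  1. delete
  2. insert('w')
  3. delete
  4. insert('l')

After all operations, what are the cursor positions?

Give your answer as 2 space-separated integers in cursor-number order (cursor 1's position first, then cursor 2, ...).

After op 1 (delete): buffer="agka" (len 4), cursors c1@0 c2@4, authorship ....
After op 2 (insert('w')): buffer="wagkaw" (len 6), cursors c1@1 c2@6, authorship 1....2
After op 3 (delete): buffer="agka" (len 4), cursors c1@0 c2@4, authorship ....
After op 4 (insert('l')): buffer="lagkal" (len 6), cursors c1@1 c2@6, authorship 1....2

Answer: 1 6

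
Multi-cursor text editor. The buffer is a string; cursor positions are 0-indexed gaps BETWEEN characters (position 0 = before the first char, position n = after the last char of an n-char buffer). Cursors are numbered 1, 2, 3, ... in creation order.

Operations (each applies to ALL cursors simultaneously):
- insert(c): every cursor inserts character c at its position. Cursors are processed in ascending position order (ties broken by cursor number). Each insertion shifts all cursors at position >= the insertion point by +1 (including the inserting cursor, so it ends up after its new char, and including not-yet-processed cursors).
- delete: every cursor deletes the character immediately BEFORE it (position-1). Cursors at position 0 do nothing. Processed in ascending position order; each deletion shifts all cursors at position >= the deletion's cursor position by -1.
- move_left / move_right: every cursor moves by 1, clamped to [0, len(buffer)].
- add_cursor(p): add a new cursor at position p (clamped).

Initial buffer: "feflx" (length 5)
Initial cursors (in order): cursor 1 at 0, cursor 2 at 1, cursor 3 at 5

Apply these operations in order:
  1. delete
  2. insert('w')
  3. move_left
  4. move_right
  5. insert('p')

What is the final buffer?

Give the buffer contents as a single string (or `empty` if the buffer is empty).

Answer: wwppeflwp

Derivation:
After op 1 (delete): buffer="efl" (len 3), cursors c1@0 c2@0 c3@3, authorship ...
After op 2 (insert('w')): buffer="wweflw" (len 6), cursors c1@2 c2@2 c3@6, authorship 12...3
After op 3 (move_left): buffer="wweflw" (len 6), cursors c1@1 c2@1 c3@5, authorship 12...3
After op 4 (move_right): buffer="wweflw" (len 6), cursors c1@2 c2@2 c3@6, authorship 12...3
After op 5 (insert('p')): buffer="wwppeflwp" (len 9), cursors c1@4 c2@4 c3@9, authorship 1212...33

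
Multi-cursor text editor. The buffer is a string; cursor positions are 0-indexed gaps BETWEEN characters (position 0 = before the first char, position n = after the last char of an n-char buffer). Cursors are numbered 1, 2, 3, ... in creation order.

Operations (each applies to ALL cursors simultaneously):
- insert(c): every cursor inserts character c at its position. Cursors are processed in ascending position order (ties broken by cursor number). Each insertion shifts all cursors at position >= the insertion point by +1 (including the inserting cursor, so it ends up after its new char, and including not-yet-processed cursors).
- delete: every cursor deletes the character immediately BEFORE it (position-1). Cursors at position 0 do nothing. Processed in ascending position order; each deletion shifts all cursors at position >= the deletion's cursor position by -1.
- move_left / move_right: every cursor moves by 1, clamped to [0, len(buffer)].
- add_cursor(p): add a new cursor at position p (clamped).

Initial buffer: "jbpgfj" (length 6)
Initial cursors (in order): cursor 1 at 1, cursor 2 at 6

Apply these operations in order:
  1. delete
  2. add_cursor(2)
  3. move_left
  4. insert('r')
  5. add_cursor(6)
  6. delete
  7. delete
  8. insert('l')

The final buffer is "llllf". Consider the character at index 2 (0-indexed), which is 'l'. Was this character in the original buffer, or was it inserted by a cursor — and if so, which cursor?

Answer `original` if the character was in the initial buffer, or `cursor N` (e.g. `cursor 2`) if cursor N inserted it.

Answer: cursor 3

Derivation:
After op 1 (delete): buffer="bpgf" (len 4), cursors c1@0 c2@4, authorship ....
After op 2 (add_cursor(2)): buffer="bpgf" (len 4), cursors c1@0 c3@2 c2@4, authorship ....
After op 3 (move_left): buffer="bpgf" (len 4), cursors c1@0 c3@1 c2@3, authorship ....
After op 4 (insert('r')): buffer="rbrpgrf" (len 7), cursors c1@1 c3@3 c2@6, authorship 1.3..2.
After op 5 (add_cursor(6)): buffer="rbrpgrf" (len 7), cursors c1@1 c3@3 c2@6 c4@6, authorship 1.3..2.
After op 6 (delete): buffer="bpf" (len 3), cursors c1@0 c3@1 c2@2 c4@2, authorship ...
After op 7 (delete): buffer="f" (len 1), cursors c1@0 c2@0 c3@0 c4@0, authorship .
After op 8 (insert('l')): buffer="llllf" (len 5), cursors c1@4 c2@4 c3@4 c4@4, authorship 1234.
Authorship (.=original, N=cursor N): 1 2 3 4 .
Index 2: author = 3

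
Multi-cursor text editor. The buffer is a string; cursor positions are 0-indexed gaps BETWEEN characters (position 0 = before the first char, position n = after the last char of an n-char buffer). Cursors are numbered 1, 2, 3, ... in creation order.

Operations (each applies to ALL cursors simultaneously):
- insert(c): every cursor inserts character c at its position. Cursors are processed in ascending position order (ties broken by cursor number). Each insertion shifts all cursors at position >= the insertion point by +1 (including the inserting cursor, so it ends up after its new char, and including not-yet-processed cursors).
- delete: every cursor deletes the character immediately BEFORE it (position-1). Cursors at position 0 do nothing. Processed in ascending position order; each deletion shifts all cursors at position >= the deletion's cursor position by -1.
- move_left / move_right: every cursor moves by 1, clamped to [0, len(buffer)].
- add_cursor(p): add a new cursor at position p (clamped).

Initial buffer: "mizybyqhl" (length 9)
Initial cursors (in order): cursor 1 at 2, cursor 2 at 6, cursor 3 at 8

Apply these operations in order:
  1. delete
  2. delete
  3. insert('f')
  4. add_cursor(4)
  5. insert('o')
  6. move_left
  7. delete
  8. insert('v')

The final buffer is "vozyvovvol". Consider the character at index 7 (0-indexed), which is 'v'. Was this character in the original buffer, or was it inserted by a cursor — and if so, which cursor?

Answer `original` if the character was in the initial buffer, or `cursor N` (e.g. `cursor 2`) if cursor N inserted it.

Answer: cursor 3

Derivation:
After op 1 (delete): buffer="mzybql" (len 6), cursors c1@1 c2@4 c3@5, authorship ......
After op 2 (delete): buffer="zyl" (len 3), cursors c1@0 c2@2 c3@2, authorship ...
After op 3 (insert('f')): buffer="fzyffl" (len 6), cursors c1@1 c2@5 c3@5, authorship 1..23.
After op 4 (add_cursor(4)): buffer="fzyffl" (len 6), cursors c1@1 c4@4 c2@5 c3@5, authorship 1..23.
After op 5 (insert('o')): buffer="fozyfofool" (len 10), cursors c1@2 c4@6 c2@9 c3@9, authorship 11..24323.
After op 6 (move_left): buffer="fozyfofool" (len 10), cursors c1@1 c4@5 c2@8 c3@8, authorship 11..24323.
After op 7 (delete): buffer="ozyool" (len 6), cursors c1@0 c4@3 c2@4 c3@4, authorship 1..43.
After op 8 (insert('v')): buffer="vozyvovvol" (len 10), cursors c1@1 c4@5 c2@8 c3@8, authorship 11..44233.
Authorship (.=original, N=cursor N): 1 1 . . 4 4 2 3 3 .
Index 7: author = 3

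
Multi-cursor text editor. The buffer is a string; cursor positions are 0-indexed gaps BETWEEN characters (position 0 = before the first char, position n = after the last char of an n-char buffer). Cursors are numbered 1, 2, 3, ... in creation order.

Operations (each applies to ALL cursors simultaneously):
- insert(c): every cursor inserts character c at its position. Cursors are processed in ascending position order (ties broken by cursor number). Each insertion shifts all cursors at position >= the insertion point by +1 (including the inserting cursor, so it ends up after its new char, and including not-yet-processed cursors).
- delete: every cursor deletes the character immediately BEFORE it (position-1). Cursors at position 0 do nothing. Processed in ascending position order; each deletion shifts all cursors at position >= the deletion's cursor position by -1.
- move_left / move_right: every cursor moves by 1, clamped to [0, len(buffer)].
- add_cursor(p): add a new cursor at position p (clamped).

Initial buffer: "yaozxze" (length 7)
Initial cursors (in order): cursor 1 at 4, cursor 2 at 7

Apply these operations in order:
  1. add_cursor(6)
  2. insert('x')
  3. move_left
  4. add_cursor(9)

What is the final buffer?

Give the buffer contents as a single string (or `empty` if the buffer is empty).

After op 1 (add_cursor(6)): buffer="yaozxze" (len 7), cursors c1@4 c3@6 c2@7, authorship .......
After op 2 (insert('x')): buffer="yaozxxzxex" (len 10), cursors c1@5 c3@8 c2@10, authorship ....1..3.2
After op 3 (move_left): buffer="yaozxxzxex" (len 10), cursors c1@4 c3@7 c2@9, authorship ....1..3.2
After op 4 (add_cursor(9)): buffer="yaozxxzxex" (len 10), cursors c1@4 c3@7 c2@9 c4@9, authorship ....1..3.2

Answer: yaozxxzxex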